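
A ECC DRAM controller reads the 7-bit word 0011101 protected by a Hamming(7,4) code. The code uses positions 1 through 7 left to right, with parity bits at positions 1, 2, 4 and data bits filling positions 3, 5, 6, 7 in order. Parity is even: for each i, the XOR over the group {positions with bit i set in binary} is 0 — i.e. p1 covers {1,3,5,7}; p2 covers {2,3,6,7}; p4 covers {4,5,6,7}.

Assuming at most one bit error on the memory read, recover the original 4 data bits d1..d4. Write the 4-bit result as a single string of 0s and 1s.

s1 (pos 1,3,5,7): 0⊕1⊕1⊕1 = 1
s2 (pos 2,3,6,7): 0⊕1⊕0⊕1 = 0
s4 (pos 4,5,6,7): 1⊕1⊕0⊕1 = 1
Syndrome s4…s1 = 101 → error at position 5.
Flip position 5: 0011101 → 0011001
Read data bits from positions 3,5,6,7: 1001

1001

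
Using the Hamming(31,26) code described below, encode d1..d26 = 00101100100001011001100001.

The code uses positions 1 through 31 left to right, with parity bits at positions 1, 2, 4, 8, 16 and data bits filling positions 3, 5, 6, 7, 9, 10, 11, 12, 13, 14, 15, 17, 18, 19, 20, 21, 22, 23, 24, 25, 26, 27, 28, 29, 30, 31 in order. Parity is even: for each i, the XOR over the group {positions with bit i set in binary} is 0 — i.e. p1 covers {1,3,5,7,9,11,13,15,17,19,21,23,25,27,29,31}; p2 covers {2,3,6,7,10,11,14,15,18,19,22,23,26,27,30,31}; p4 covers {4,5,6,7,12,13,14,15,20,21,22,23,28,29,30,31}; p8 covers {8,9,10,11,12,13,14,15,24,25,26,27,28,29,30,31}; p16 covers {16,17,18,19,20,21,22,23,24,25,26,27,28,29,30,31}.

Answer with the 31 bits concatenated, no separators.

Place data at non-parity positions: p1 p2 0 p4 0 1 0 p8 1 1 0 0 1 0 0 p16 0 0 1 0 1 1 0 0 1 1 0 0 0 0 1
p1 (pos 1,3,5,7,9,11,13,15,17,19,21,23,25,27,29,31): XOR of data positions = 0⊕0⊕0⊕1⊕0⊕1⊕0⊕0⊕1⊕1⊕0⊕1⊕0⊕0⊕1 = 0
p2 (pos 2,3,6,7,10,11,14,15,18,19,22,23,26,27,30,31): XOR of data positions = 0⊕1⊕0⊕1⊕0⊕0⊕0⊕0⊕1⊕1⊕0⊕1⊕0⊕0⊕1 = 0
p4 (pos 4,5,6,7,12,13,14,15,20,21,22,23,28,29,30,31): XOR of data positions = 0⊕1⊕0⊕0⊕1⊕0⊕0⊕0⊕1⊕1⊕0⊕0⊕0⊕0⊕1 = 1
p8 (pos 8,9,10,11,12,13,14,15,24,25,26,27,28,29,30,31): XOR of data positions = 1⊕1⊕0⊕0⊕1⊕0⊕0⊕0⊕1⊕1⊕0⊕0⊕0⊕0⊕1 = 0
p16 (pos 16,17,18,19,20,21,22,23,24,25,26,27,28,29,30,31): XOR of data positions = 0⊕0⊕1⊕0⊕1⊕1⊕0⊕0⊕1⊕1⊕0⊕0⊕0⊕0⊕1 = 0
Codeword: 0001010011001000001011001100001

0001010011001000001011001100001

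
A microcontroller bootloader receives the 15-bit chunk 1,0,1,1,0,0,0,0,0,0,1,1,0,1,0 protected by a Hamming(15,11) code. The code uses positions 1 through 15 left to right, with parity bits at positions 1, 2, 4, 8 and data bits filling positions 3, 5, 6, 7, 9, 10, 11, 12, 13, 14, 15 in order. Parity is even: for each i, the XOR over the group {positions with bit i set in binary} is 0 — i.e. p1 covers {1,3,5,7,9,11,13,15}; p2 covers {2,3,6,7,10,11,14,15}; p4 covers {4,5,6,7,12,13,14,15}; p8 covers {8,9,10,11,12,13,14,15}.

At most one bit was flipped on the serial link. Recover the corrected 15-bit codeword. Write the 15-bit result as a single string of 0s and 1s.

s1 (pos 1,3,5,7,9,11,13,15): 1⊕1⊕0⊕0⊕0⊕1⊕0⊕0 = 1
s2 (pos 2,3,6,7,10,11,14,15): 0⊕1⊕0⊕0⊕0⊕1⊕1⊕0 = 1
s4 (pos 4,5,6,7,12,13,14,15): 1⊕0⊕0⊕0⊕1⊕0⊕1⊕0 = 1
s8 (pos 8,9,10,11,12,13,14,15): 0⊕0⊕0⊕1⊕1⊕0⊕1⊕0 = 1
Syndrome s8…s1 = 1111 → error at position 15.
Flip position 15: 101100000011010 → 101100000011011

101100000011011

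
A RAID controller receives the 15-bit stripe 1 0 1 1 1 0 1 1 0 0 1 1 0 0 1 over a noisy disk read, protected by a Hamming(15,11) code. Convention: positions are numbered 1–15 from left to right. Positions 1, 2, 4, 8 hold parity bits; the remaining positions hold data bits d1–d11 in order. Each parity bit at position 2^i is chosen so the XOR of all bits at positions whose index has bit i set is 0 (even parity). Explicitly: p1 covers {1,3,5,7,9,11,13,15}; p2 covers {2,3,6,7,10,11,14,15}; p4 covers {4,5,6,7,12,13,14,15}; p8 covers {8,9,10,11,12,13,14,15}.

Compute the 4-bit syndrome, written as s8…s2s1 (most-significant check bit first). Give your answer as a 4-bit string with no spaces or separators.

s1 (pos 1,3,5,7,9,11,13,15): 1⊕1⊕1⊕1⊕0⊕1⊕0⊕1 = 0
s2 (pos 2,3,6,7,10,11,14,15): 0⊕1⊕0⊕1⊕0⊕1⊕0⊕1 = 0
s4 (pos 4,5,6,7,12,13,14,15): 1⊕1⊕0⊕1⊕1⊕0⊕0⊕1 = 1
s8 (pos 8,9,10,11,12,13,14,15): 1⊕0⊕0⊕1⊕1⊕0⊕0⊕1 = 0
Syndrome s8…s1 = 0100 → error at position 4.

0100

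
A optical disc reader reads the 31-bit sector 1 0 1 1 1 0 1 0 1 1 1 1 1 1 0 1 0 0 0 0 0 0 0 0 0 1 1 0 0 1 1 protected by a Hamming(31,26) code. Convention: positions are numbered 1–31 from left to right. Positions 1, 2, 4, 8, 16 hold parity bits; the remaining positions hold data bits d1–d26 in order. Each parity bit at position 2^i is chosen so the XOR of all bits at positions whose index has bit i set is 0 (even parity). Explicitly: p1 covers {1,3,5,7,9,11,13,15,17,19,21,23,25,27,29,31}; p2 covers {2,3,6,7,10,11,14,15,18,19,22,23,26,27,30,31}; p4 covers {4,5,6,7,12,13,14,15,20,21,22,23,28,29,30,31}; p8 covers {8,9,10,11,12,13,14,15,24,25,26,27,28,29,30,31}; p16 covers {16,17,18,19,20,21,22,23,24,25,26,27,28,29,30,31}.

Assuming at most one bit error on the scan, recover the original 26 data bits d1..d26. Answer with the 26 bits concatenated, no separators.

s1 (pos 1,3,5,7,9,11,13,15,17,19,21,23,25,27,29,31): 1⊕1⊕1⊕1⊕1⊕1⊕1⊕0⊕0⊕0⊕0⊕0⊕0⊕1⊕0⊕1 = 1
s2 (pos 2,3,6,7,10,11,14,15,18,19,22,23,26,27,30,31): 0⊕1⊕0⊕1⊕1⊕1⊕1⊕0⊕0⊕0⊕0⊕0⊕1⊕1⊕1⊕1 = 1
s4 (pos 4,5,6,7,12,13,14,15,20,21,22,23,28,29,30,31): 1⊕1⊕0⊕1⊕1⊕1⊕1⊕0⊕0⊕0⊕0⊕0⊕0⊕0⊕1⊕1 = 0
s8 (pos 8,9,10,11,12,13,14,15,24,25,26,27,28,29,30,31): 0⊕1⊕1⊕1⊕1⊕1⊕1⊕0⊕0⊕0⊕1⊕1⊕0⊕0⊕1⊕1 = 0
s16 (pos 16,17,18,19,20,21,22,23,24,25,26,27,28,29,30,31): 1⊕0⊕0⊕0⊕0⊕0⊕0⊕0⊕0⊕0⊕1⊕1⊕0⊕0⊕1⊕1 = 1
Syndrome s16…s1 = 10011 → error at position 19.
Flip position 19: 1011101011111101000000000110011 → 1011101011111101001000000110011
Read data bits from positions 3,5,6,7,9,10,11,12,13,14,15,17,18,19,20,21,22,23,24,25,26,27,28,29,30,31: 11011111110001000000110011

11011111110001000000110011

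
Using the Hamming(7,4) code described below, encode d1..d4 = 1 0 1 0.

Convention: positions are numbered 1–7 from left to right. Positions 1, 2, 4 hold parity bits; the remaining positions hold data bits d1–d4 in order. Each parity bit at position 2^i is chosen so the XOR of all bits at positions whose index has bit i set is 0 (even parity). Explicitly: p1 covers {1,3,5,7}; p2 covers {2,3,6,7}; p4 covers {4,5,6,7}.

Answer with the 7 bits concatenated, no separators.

1011010

Place data at non-parity positions: p1 p2 1 p4 0 1 0
p1 (pos 1,3,5,7): XOR of data positions = 1⊕0⊕0 = 1
p2 (pos 2,3,6,7): XOR of data positions = 1⊕1⊕0 = 0
p4 (pos 4,5,6,7): XOR of data positions = 0⊕1⊕0 = 1
Codeword: 1011010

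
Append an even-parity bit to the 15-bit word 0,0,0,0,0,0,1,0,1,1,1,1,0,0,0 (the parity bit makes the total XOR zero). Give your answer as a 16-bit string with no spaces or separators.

XOR of the 15 data bits: 0⊕0⊕0⊕0⊕0⊕0⊕1⊕0⊕1⊕1⊕1⊕1⊕0⊕0⊕0 = 1
Parity bit = 1 (so all 16 bits XOR to 0).

0000001011110001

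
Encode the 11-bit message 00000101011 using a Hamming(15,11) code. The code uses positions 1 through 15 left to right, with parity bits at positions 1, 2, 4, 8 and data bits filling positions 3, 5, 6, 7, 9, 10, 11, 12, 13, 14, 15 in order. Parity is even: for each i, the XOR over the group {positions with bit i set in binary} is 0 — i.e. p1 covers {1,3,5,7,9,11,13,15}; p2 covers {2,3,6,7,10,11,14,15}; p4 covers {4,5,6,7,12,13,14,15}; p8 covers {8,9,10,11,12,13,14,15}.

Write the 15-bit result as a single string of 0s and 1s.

Place data at non-parity positions: p1 p2 0 p4 0 0 0 p8 0 1 0 1 0 1 1
p1 (pos 1,3,5,7,9,11,13,15): XOR of data positions = 0⊕0⊕0⊕0⊕0⊕0⊕1 = 1
p2 (pos 2,3,6,7,10,11,14,15): XOR of data positions = 0⊕0⊕0⊕1⊕0⊕1⊕1 = 1
p4 (pos 4,5,6,7,12,13,14,15): XOR of data positions = 0⊕0⊕0⊕1⊕0⊕1⊕1 = 1
p8 (pos 8,9,10,11,12,13,14,15): XOR of data positions = 0⊕1⊕0⊕1⊕0⊕1⊕1 = 0
Codeword: 110100000101011

110100000101011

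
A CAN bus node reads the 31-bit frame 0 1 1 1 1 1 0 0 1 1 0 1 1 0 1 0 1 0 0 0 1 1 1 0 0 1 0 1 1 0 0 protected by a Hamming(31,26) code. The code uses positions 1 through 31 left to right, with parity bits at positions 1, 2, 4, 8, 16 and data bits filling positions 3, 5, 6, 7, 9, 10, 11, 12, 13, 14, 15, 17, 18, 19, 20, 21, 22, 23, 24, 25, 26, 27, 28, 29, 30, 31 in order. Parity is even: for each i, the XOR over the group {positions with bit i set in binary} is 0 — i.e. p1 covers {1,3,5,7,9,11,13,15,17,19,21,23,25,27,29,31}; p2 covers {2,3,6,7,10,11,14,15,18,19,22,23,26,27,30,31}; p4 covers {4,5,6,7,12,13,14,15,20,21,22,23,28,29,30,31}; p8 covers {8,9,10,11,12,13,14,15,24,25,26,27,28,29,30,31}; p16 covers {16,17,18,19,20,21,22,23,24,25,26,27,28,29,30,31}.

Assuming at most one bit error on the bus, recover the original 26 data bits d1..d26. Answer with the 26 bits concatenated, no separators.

11101101101100001100101100

s1 (pos 1,3,5,7,9,11,13,15,17,19,21,23,25,27,29,31): 0⊕1⊕1⊕0⊕1⊕0⊕1⊕1⊕1⊕0⊕1⊕1⊕0⊕0⊕1⊕0 = 1
s2 (pos 2,3,6,7,10,11,14,15,18,19,22,23,26,27,30,31): 1⊕1⊕1⊕0⊕1⊕0⊕0⊕1⊕0⊕0⊕1⊕1⊕1⊕0⊕0⊕0 = 0
s4 (pos 4,5,6,7,12,13,14,15,20,21,22,23,28,29,30,31): 1⊕1⊕1⊕0⊕1⊕1⊕0⊕1⊕0⊕1⊕1⊕1⊕1⊕1⊕0⊕0 = 1
s8 (pos 8,9,10,11,12,13,14,15,24,25,26,27,28,29,30,31): 0⊕1⊕1⊕0⊕1⊕1⊕0⊕1⊕0⊕0⊕1⊕0⊕1⊕1⊕0⊕0 = 0
s16 (pos 16,17,18,19,20,21,22,23,24,25,26,27,28,29,30,31): 0⊕1⊕0⊕0⊕0⊕1⊕1⊕1⊕0⊕0⊕1⊕0⊕1⊕1⊕0⊕0 = 1
Syndrome s16…s1 = 10101 → error at position 21.
Flip position 21: 0111110011011010100011100101100 → 0111110011011010100001100101100
Read data bits from positions 3,5,6,7,9,10,11,12,13,14,15,17,18,19,20,21,22,23,24,25,26,27,28,29,30,31: 11101101101100001100101100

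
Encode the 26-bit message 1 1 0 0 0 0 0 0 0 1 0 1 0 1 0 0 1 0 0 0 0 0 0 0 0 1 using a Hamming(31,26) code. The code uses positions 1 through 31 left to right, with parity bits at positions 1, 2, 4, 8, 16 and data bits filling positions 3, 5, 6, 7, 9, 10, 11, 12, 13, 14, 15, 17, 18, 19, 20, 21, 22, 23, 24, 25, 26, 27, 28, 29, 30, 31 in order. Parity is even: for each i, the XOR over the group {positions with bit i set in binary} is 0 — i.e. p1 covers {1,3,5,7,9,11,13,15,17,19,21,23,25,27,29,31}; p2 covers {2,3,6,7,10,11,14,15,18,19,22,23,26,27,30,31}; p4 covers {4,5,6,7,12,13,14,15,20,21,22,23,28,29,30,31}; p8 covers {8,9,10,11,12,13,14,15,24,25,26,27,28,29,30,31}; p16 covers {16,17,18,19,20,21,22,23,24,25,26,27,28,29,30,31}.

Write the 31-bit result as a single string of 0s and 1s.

Place data at non-parity positions: p1 p2 1 p4 1 0 0 p8 0 0 0 0 0 1 0 p16 1 0 1 0 0 1 0 0 0 0 0 0 0 0 1
p1 (pos 1,3,5,7,9,11,13,15,17,19,21,23,25,27,29,31): XOR of data positions = 1⊕1⊕0⊕0⊕0⊕0⊕0⊕1⊕1⊕0⊕0⊕0⊕0⊕0⊕1 = 1
p2 (pos 2,3,6,7,10,11,14,15,18,19,22,23,26,27,30,31): XOR of data positions = 1⊕0⊕0⊕0⊕0⊕1⊕0⊕0⊕1⊕1⊕0⊕0⊕0⊕0⊕1 = 1
p4 (pos 4,5,6,7,12,13,14,15,20,21,22,23,28,29,30,31): XOR of data positions = 1⊕0⊕0⊕0⊕0⊕1⊕0⊕0⊕0⊕1⊕0⊕0⊕0⊕0⊕1 = 0
p8 (pos 8,9,10,11,12,13,14,15,24,25,26,27,28,29,30,31): XOR of data positions = 0⊕0⊕0⊕0⊕0⊕1⊕0⊕0⊕0⊕0⊕0⊕0⊕0⊕0⊕1 = 0
p16 (pos 16,17,18,19,20,21,22,23,24,25,26,27,28,29,30,31): XOR of data positions = 1⊕0⊕1⊕0⊕0⊕1⊕0⊕0⊕0⊕0⊕0⊕0⊕0⊕0⊕1 = 0
Codeword: 1110100000000100101001000000001

1110100000000100101001000000001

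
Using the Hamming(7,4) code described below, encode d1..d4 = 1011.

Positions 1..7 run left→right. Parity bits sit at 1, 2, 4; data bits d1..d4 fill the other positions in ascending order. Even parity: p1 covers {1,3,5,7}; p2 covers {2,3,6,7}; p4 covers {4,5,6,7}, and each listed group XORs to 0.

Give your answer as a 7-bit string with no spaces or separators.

Place data at non-parity positions: p1 p2 1 p4 0 1 1
p1 (pos 1,3,5,7): XOR of data positions = 1⊕0⊕1 = 0
p2 (pos 2,3,6,7): XOR of data positions = 1⊕1⊕1 = 1
p4 (pos 4,5,6,7): XOR of data positions = 0⊕1⊕1 = 0
Codeword: 0110011

0110011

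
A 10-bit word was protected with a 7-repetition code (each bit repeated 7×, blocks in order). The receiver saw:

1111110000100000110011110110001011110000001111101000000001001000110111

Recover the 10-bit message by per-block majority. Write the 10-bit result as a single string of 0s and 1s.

1001101001

Block 1 (1111110): 6 ones → 1
Block 2 (0001000): 1 one → 0
Block 3 (0011001): 3 ones → 0
Block 4 (1110110): 5 ones → 1
Block 5 (0010111): 4 ones → 1
Block 6 (1000000): 1 one → 0
Block 7 (1111101): 6 ones → 1
Block 8 (0000000): 0 ones → 0
Block 9 (0100100): 2 ones → 0
Block 10 (0110111): 5 ones → 1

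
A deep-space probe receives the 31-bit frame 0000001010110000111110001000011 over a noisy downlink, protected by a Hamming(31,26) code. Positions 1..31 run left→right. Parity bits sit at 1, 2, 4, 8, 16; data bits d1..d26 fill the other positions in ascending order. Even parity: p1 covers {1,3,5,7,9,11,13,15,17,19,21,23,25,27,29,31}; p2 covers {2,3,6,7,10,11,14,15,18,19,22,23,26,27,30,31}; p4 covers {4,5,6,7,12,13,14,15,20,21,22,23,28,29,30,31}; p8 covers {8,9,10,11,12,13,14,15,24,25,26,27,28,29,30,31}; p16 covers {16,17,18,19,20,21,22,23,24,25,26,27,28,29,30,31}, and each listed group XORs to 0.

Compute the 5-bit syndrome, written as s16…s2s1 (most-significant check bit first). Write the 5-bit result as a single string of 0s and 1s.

s1 (pos 1,3,5,7,9,11,13,15,17,19,21,23,25,27,29,31): 0⊕0⊕0⊕1⊕1⊕1⊕0⊕0⊕1⊕1⊕1⊕0⊕1⊕0⊕0⊕1 = 0
s2 (pos 2,3,6,7,10,11,14,15,18,19,22,23,26,27,30,31): 0⊕0⊕0⊕1⊕0⊕1⊕0⊕0⊕1⊕1⊕0⊕0⊕0⊕0⊕1⊕1 = 0
s4 (pos 4,5,6,7,12,13,14,15,20,21,22,23,28,29,30,31): 0⊕0⊕0⊕1⊕1⊕0⊕0⊕0⊕1⊕1⊕0⊕0⊕0⊕0⊕1⊕1 = 0
s8 (pos 8,9,10,11,12,13,14,15,24,25,26,27,28,29,30,31): 0⊕1⊕0⊕1⊕1⊕0⊕0⊕0⊕0⊕1⊕0⊕0⊕0⊕0⊕1⊕1 = 0
s16 (pos 16,17,18,19,20,21,22,23,24,25,26,27,28,29,30,31): 0⊕1⊕1⊕1⊕1⊕1⊕0⊕0⊕0⊕1⊕0⊕0⊕0⊕0⊕1⊕1 = 0
Syndrome s16…s1 = 00000 → no error.

00000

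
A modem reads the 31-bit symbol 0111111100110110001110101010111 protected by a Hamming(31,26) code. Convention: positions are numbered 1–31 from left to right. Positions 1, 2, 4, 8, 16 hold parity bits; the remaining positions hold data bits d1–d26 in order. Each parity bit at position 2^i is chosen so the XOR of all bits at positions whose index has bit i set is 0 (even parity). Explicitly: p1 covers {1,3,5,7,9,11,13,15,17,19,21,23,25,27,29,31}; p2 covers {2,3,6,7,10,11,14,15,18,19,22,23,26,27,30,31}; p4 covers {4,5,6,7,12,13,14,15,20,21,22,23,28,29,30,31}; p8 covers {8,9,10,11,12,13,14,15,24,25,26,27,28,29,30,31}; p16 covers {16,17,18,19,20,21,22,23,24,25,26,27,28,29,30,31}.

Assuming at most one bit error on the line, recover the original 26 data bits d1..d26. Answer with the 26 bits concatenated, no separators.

s1 (pos 1,3,5,7,9,11,13,15,17,19,21,23,25,27,29,31): 0⊕1⊕1⊕1⊕0⊕1⊕0⊕1⊕0⊕1⊕1⊕1⊕1⊕1⊕1⊕1 = 0
s2 (pos 2,3,6,7,10,11,14,15,18,19,22,23,26,27,30,31): 1⊕1⊕1⊕1⊕0⊕1⊕1⊕1⊕0⊕1⊕0⊕1⊕0⊕1⊕1⊕1 = 0
s4 (pos 4,5,6,7,12,13,14,15,20,21,22,23,28,29,30,31): 1⊕1⊕1⊕1⊕1⊕0⊕1⊕1⊕1⊕1⊕0⊕1⊕0⊕1⊕1⊕1 = 1
s8 (pos 8,9,10,11,12,13,14,15,24,25,26,27,28,29,30,31): 1⊕0⊕0⊕1⊕1⊕0⊕1⊕1⊕0⊕1⊕0⊕1⊕0⊕1⊕1⊕1 = 0
s16 (pos 16,17,18,19,20,21,22,23,24,25,26,27,28,29,30,31): 0⊕0⊕0⊕1⊕1⊕1⊕0⊕1⊕0⊕1⊕0⊕1⊕0⊕1⊕1⊕1 = 1
Syndrome s16…s1 = 10100 → error at position 20.
Flip position 20: 0111111100110110001110101010111 → 0111111100110110001010101010111
Read data bits from positions 3,5,6,7,9,10,11,12,13,14,15,17,18,19,20,21,22,23,24,25,26,27,28,29,30,31: 11110011011001010101010111

11110011011001010101010111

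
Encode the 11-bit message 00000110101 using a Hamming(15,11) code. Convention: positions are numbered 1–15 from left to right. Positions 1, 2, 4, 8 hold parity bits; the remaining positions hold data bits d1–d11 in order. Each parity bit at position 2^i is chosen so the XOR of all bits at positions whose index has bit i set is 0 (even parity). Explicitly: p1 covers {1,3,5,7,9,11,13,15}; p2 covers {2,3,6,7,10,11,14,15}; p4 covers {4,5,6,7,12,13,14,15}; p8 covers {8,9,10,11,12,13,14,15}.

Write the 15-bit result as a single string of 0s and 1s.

Place data at non-parity positions: p1 p2 0 p4 0 0 0 p8 0 1 1 0 1 0 1
p1 (pos 1,3,5,7,9,11,13,15): XOR of data positions = 0⊕0⊕0⊕0⊕1⊕1⊕1 = 1
p2 (pos 2,3,6,7,10,11,14,15): XOR of data positions = 0⊕0⊕0⊕1⊕1⊕0⊕1 = 1
p4 (pos 4,5,6,7,12,13,14,15): XOR of data positions = 0⊕0⊕0⊕0⊕1⊕0⊕1 = 0
p8 (pos 8,9,10,11,12,13,14,15): XOR of data positions = 0⊕1⊕1⊕0⊕1⊕0⊕1 = 0
Codeword: 110000000110101

110000000110101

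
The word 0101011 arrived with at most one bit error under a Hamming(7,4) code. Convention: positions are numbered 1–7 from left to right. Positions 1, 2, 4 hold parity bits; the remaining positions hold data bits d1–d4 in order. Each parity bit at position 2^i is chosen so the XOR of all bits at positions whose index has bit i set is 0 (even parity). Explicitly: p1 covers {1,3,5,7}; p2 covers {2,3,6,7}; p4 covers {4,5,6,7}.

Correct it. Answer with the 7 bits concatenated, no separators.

0101010

s1 (pos 1,3,5,7): 0⊕0⊕0⊕1 = 1
s2 (pos 2,3,6,7): 1⊕0⊕1⊕1 = 1
s4 (pos 4,5,6,7): 1⊕0⊕1⊕1 = 1
Syndrome s4…s1 = 111 → error at position 7.
Flip position 7: 0101011 → 0101010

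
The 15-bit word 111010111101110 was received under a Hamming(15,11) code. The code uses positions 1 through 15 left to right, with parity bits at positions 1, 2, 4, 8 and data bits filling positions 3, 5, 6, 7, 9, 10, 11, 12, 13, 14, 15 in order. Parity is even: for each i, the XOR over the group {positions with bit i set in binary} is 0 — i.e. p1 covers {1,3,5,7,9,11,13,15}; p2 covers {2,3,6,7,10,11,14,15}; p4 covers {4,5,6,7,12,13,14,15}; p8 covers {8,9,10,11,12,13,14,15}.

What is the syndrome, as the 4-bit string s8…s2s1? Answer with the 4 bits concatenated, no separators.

s1 (pos 1,3,5,7,9,11,13,15): 1⊕1⊕1⊕1⊕1⊕0⊕1⊕0 = 0
s2 (pos 2,3,6,7,10,11,14,15): 1⊕1⊕0⊕1⊕1⊕0⊕1⊕0 = 1
s4 (pos 4,5,6,7,12,13,14,15): 0⊕1⊕0⊕1⊕1⊕1⊕1⊕0 = 1
s8 (pos 8,9,10,11,12,13,14,15): 1⊕1⊕1⊕0⊕1⊕1⊕1⊕0 = 0
Syndrome s8…s1 = 0110 → error at position 6.

0110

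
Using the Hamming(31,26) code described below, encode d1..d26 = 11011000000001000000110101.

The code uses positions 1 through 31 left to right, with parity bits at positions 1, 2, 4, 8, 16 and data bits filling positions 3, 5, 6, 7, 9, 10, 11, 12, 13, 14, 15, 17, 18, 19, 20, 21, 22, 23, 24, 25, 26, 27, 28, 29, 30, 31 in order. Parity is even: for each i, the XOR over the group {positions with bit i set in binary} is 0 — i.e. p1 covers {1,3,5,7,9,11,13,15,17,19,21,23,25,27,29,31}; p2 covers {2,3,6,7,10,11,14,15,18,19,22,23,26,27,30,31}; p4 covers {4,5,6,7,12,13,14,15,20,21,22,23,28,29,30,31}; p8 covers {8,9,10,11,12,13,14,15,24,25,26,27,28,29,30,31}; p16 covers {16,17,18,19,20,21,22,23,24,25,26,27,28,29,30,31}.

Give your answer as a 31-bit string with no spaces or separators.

0010101110000001001000000110101

Place data at non-parity positions: p1 p2 1 p4 1 0 1 p8 1 0 0 0 0 0 0 p16 0 0 1 0 0 0 0 0 0 1 1 0 1 0 1
p1 (pos 1,3,5,7,9,11,13,15,17,19,21,23,25,27,29,31): XOR of data positions = 1⊕1⊕1⊕1⊕0⊕0⊕0⊕0⊕1⊕0⊕0⊕0⊕1⊕1⊕1 = 0
p2 (pos 2,3,6,7,10,11,14,15,18,19,22,23,26,27,30,31): XOR of data positions = 1⊕0⊕1⊕0⊕0⊕0⊕0⊕0⊕1⊕0⊕0⊕1⊕1⊕0⊕1 = 0
p4 (pos 4,5,6,7,12,13,14,15,20,21,22,23,28,29,30,31): XOR of data positions = 1⊕0⊕1⊕0⊕0⊕0⊕0⊕0⊕0⊕0⊕0⊕0⊕1⊕0⊕1 = 0
p8 (pos 8,9,10,11,12,13,14,15,24,25,26,27,28,29,30,31): XOR of data positions = 1⊕0⊕0⊕0⊕0⊕0⊕0⊕0⊕0⊕1⊕1⊕0⊕1⊕0⊕1 = 1
p16 (pos 16,17,18,19,20,21,22,23,24,25,26,27,28,29,30,31): XOR of data positions = 0⊕0⊕1⊕0⊕0⊕0⊕0⊕0⊕0⊕1⊕1⊕0⊕1⊕0⊕1 = 1
Codeword: 0010101110000001001000000110101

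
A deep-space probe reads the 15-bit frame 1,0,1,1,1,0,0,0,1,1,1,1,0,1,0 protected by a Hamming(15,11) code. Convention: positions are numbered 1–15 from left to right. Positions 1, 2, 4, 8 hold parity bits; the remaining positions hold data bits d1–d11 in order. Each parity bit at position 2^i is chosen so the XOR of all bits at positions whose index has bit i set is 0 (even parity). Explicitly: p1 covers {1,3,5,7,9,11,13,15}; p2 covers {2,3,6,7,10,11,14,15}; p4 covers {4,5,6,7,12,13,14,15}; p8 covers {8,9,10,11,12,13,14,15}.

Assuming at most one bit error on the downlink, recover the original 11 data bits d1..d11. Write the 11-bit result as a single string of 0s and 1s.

s1 (pos 1,3,5,7,9,11,13,15): 1⊕1⊕1⊕0⊕1⊕1⊕0⊕0 = 1
s2 (pos 2,3,6,7,10,11,14,15): 0⊕1⊕0⊕0⊕1⊕1⊕1⊕0 = 0
s4 (pos 4,5,6,7,12,13,14,15): 1⊕1⊕0⊕0⊕1⊕0⊕1⊕0 = 0
s8 (pos 8,9,10,11,12,13,14,15): 0⊕1⊕1⊕1⊕1⊕0⊕1⊕0 = 1
Syndrome s8…s1 = 1001 → error at position 9.
Flip position 9: 101110001111010 → 101110000111010
Read data bits from positions 3,5,6,7,9,10,11,12,13,14,15: 11000111010

11000111010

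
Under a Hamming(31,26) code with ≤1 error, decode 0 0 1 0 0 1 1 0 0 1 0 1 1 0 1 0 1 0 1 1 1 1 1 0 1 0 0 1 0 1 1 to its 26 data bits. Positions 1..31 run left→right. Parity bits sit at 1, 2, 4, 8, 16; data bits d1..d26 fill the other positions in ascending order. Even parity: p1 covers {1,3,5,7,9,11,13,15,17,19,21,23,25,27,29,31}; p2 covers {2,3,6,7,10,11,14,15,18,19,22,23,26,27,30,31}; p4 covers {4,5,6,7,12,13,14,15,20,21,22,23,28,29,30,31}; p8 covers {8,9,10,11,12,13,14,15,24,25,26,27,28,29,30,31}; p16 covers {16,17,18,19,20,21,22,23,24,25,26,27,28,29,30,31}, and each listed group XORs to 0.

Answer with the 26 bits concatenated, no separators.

s1 (pos 1,3,5,7,9,11,13,15,17,19,21,23,25,27,29,31): 0⊕1⊕0⊕1⊕0⊕0⊕1⊕1⊕1⊕1⊕1⊕1⊕1⊕0⊕0⊕1 = 0
s2 (pos 2,3,6,7,10,11,14,15,18,19,22,23,26,27,30,31): 0⊕1⊕1⊕1⊕1⊕0⊕0⊕1⊕0⊕1⊕1⊕1⊕0⊕0⊕1⊕1 = 0
s4 (pos 4,5,6,7,12,13,14,15,20,21,22,23,28,29,30,31): 0⊕0⊕1⊕1⊕1⊕1⊕0⊕1⊕1⊕1⊕1⊕1⊕1⊕0⊕1⊕1 = 0
s8 (pos 8,9,10,11,12,13,14,15,24,25,26,27,28,29,30,31): 0⊕0⊕1⊕0⊕1⊕1⊕0⊕1⊕0⊕1⊕0⊕0⊕1⊕0⊕1⊕1 = 0
s16 (pos 16,17,18,19,20,21,22,23,24,25,26,27,28,29,30,31): 0⊕1⊕0⊕1⊕1⊕1⊕1⊕1⊕0⊕1⊕0⊕0⊕1⊕0⊕1⊕1 = 0
Syndrome s16…s1 = 00000 → no error.
Read data bits from positions 3,5,6,7,9,10,11,12,13,14,15,17,18,19,20,21,22,23,24,25,26,27,28,29,30,31: 10110101101101111101001011

10110101101101111101001011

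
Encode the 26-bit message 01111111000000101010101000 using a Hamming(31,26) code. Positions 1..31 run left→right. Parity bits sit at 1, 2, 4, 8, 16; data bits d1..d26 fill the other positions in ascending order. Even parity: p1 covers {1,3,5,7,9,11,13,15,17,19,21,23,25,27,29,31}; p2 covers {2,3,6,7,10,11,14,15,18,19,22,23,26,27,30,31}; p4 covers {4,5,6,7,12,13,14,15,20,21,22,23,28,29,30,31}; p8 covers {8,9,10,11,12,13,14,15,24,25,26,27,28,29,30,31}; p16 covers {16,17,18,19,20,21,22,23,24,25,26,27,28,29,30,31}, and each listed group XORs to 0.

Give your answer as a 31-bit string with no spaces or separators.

0001111111110001000101010101000

Place data at non-parity positions: p1 p2 0 p4 1 1 1 p8 1 1 1 1 0 0 0 p16 0 0 0 1 0 1 0 1 0 1 0 1 0 0 0
p1 (pos 1,3,5,7,9,11,13,15,17,19,21,23,25,27,29,31): XOR of data positions = 0⊕1⊕1⊕1⊕1⊕0⊕0⊕0⊕0⊕0⊕0⊕0⊕0⊕0⊕0 = 0
p2 (pos 2,3,6,7,10,11,14,15,18,19,22,23,26,27,30,31): XOR of data positions = 0⊕1⊕1⊕1⊕1⊕0⊕0⊕0⊕0⊕1⊕0⊕1⊕0⊕0⊕0 = 0
p4 (pos 4,5,6,7,12,13,14,15,20,21,22,23,28,29,30,31): XOR of data positions = 1⊕1⊕1⊕1⊕0⊕0⊕0⊕1⊕0⊕1⊕0⊕1⊕0⊕0⊕0 = 1
p8 (pos 8,9,10,11,12,13,14,15,24,25,26,27,28,29,30,31): XOR of data positions = 1⊕1⊕1⊕1⊕0⊕0⊕0⊕1⊕0⊕1⊕0⊕1⊕0⊕0⊕0 = 1
p16 (pos 16,17,18,19,20,21,22,23,24,25,26,27,28,29,30,31): XOR of data positions = 0⊕0⊕0⊕1⊕0⊕1⊕0⊕1⊕0⊕1⊕0⊕1⊕0⊕0⊕0 = 1
Codeword: 0001111111110001000101010101000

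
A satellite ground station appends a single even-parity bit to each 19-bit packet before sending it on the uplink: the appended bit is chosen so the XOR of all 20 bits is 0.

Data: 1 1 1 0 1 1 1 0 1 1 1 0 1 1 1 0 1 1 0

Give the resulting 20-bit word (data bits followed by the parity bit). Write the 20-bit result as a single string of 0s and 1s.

XOR of the 19 data bits: 1⊕1⊕1⊕0⊕1⊕1⊕1⊕0⊕1⊕1⊕1⊕0⊕1⊕1⊕1⊕0⊕1⊕1⊕0 = 0
Parity bit = 0 (so all 20 bits XOR to 0).

11101110111011101100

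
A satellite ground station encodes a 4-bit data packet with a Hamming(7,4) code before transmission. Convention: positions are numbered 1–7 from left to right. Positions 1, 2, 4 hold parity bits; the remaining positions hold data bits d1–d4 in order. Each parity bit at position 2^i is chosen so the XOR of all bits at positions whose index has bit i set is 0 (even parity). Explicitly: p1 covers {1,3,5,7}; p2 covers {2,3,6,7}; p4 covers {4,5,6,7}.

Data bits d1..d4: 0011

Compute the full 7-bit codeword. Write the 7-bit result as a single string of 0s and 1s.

1000011

Place data at non-parity positions: p1 p2 0 p4 0 1 1
p1 (pos 1,3,5,7): XOR of data positions = 0⊕0⊕1 = 1
p2 (pos 2,3,6,7): XOR of data positions = 0⊕1⊕1 = 0
p4 (pos 4,5,6,7): XOR of data positions = 0⊕1⊕1 = 0
Codeword: 1000011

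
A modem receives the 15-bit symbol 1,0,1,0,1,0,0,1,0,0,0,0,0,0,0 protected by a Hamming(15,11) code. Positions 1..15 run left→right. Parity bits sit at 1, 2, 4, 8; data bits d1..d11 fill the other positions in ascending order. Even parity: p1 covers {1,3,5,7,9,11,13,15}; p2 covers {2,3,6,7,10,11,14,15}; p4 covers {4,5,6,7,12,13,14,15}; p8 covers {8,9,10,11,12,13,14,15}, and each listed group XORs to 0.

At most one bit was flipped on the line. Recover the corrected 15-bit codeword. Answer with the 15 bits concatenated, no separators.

101010010000001

s1 (pos 1,3,5,7,9,11,13,15): 1⊕1⊕1⊕0⊕0⊕0⊕0⊕0 = 1
s2 (pos 2,3,6,7,10,11,14,15): 0⊕1⊕0⊕0⊕0⊕0⊕0⊕0 = 1
s4 (pos 4,5,6,7,12,13,14,15): 0⊕1⊕0⊕0⊕0⊕0⊕0⊕0 = 1
s8 (pos 8,9,10,11,12,13,14,15): 1⊕0⊕0⊕0⊕0⊕0⊕0⊕0 = 1
Syndrome s8…s1 = 1111 → error at position 15.
Flip position 15: 101010010000000 → 101010010000001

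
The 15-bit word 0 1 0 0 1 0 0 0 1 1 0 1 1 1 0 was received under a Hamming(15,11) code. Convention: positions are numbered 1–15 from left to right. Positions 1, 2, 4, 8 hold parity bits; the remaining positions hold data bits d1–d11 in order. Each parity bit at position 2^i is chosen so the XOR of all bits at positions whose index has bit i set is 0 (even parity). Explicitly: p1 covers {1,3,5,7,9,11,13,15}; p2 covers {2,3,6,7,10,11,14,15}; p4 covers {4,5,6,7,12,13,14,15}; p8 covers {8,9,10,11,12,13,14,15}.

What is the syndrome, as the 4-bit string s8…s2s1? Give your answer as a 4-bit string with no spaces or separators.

1011

s1 (pos 1,3,5,7,9,11,13,15): 0⊕0⊕1⊕0⊕1⊕0⊕1⊕0 = 1
s2 (pos 2,3,6,7,10,11,14,15): 1⊕0⊕0⊕0⊕1⊕0⊕1⊕0 = 1
s4 (pos 4,5,6,7,12,13,14,15): 0⊕1⊕0⊕0⊕1⊕1⊕1⊕0 = 0
s8 (pos 8,9,10,11,12,13,14,15): 0⊕1⊕1⊕0⊕1⊕1⊕1⊕0 = 1
Syndrome s8…s1 = 1011 → error at position 11.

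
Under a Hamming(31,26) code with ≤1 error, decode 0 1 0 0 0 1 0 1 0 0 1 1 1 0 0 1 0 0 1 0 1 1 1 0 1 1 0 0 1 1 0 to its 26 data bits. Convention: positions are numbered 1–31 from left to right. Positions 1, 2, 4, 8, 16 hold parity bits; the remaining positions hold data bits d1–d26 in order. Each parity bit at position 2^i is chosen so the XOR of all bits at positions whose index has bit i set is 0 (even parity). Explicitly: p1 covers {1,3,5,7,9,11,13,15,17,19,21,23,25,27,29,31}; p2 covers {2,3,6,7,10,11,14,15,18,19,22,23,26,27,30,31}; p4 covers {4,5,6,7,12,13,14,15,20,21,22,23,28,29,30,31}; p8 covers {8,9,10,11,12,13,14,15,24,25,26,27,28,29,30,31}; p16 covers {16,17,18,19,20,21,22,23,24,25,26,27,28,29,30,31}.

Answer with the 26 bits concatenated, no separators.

s1 (pos 1,3,5,7,9,11,13,15,17,19,21,23,25,27,29,31): 0⊕0⊕0⊕0⊕0⊕1⊕1⊕0⊕0⊕1⊕1⊕1⊕1⊕0⊕1⊕0 = 1
s2 (pos 2,3,6,7,10,11,14,15,18,19,22,23,26,27,30,31): 1⊕0⊕1⊕0⊕0⊕1⊕0⊕0⊕0⊕1⊕1⊕1⊕1⊕0⊕1⊕0 = 0
s4 (pos 4,5,6,7,12,13,14,15,20,21,22,23,28,29,30,31): 0⊕0⊕1⊕0⊕1⊕1⊕0⊕0⊕0⊕1⊕1⊕1⊕0⊕1⊕1⊕0 = 0
s8 (pos 8,9,10,11,12,13,14,15,24,25,26,27,28,29,30,31): 1⊕0⊕0⊕1⊕1⊕1⊕0⊕0⊕0⊕1⊕1⊕0⊕0⊕1⊕1⊕0 = 0
s16 (pos 16,17,18,19,20,21,22,23,24,25,26,27,28,29,30,31): 1⊕0⊕0⊕1⊕0⊕1⊕1⊕1⊕0⊕1⊕1⊕0⊕0⊕1⊕1⊕0 = 1
Syndrome s16…s1 = 10001 → error at position 17.
Flip position 17: 0100010100111001001011101100110 → 0100010100111001101011101100110
Read data bits from positions 3,5,6,7,9,10,11,12,13,14,15,17,18,19,20,21,22,23,24,25,26,27,28,29,30,31: 00100011100101011101100110

00100011100101011101100110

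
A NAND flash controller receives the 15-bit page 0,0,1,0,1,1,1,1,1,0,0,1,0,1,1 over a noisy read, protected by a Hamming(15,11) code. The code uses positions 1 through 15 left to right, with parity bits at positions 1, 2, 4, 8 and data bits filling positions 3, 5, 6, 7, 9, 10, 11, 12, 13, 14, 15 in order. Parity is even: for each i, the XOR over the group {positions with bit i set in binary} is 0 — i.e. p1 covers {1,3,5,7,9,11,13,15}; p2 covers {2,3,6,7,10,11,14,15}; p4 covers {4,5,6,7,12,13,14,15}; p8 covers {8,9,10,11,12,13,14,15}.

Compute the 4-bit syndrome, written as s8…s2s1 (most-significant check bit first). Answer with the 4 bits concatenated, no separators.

s1 (pos 1,3,5,7,9,11,13,15): 0⊕1⊕1⊕1⊕1⊕0⊕0⊕1 = 1
s2 (pos 2,3,6,7,10,11,14,15): 0⊕1⊕1⊕1⊕0⊕0⊕1⊕1 = 1
s4 (pos 4,5,6,7,12,13,14,15): 0⊕1⊕1⊕1⊕1⊕0⊕1⊕1 = 0
s8 (pos 8,9,10,11,12,13,14,15): 1⊕1⊕0⊕0⊕1⊕0⊕1⊕1 = 1
Syndrome s8…s1 = 1011 → error at position 11.

1011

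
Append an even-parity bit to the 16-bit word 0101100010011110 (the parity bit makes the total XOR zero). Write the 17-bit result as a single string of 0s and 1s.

01011000100111100

XOR of the 16 data bits: 0⊕1⊕0⊕1⊕1⊕0⊕0⊕0⊕1⊕0⊕0⊕1⊕1⊕1⊕1⊕0 = 0
Parity bit = 0 (so all 17 bits XOR to 0).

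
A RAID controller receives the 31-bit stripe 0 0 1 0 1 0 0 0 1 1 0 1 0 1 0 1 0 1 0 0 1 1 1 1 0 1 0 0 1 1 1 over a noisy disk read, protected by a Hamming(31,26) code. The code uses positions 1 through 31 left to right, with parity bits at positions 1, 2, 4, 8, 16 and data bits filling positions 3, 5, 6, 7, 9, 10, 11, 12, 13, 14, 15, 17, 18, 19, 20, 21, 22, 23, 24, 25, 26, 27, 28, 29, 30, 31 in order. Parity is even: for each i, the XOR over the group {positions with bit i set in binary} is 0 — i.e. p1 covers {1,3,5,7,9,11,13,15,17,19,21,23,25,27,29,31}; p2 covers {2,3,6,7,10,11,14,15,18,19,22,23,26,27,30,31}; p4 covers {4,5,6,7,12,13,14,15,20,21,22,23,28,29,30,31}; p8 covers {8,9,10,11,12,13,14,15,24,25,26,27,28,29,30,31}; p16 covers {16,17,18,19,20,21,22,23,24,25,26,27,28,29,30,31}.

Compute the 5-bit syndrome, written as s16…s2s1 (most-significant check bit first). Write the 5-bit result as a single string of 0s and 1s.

s1 (pos 1,3,5,7,9,11,13,15,17,19,21,23,25,27,29,31): 0⊕1⊕1⊕0⊕1⊕0⊕0⊕0⊕0⊕0⊕1⊕1⊕0⊕0⊕1⊕1 = 1
s2 (pos 2,3,6,7,10,11,14,15,18,19,22,23,26,27,30,31): 0⊕1⊕0⊕0⊕1⊕0⊕1⊕0⊕1⊕0⊕1⊕1⊕1⊕0⊕1⊕1 = 1
s4 (pos 4,5,6,7,12,13,14,15,20,21,22,23,28,29,30,31): 0⊕1⊕0⊕0⊕1⊕0⊕1⊕0⊕0⊕1⊕1⊕1⊕0⊕1⊕1⊕1 = 1
s8 (pos 8,9,10,11,12,13,14,15,24,25,26,27,28,29,30,31): 0⊕1⊕1⊕0⊕1⊕0⊕1⊕0⊕1⊕0⊕1⊕0⊕0⊕1⊕1⊕1 = 1
s16 (pos 16,17,18,19,20,21,22,23,24,25,26,27,28,29,30,31): 1⊕0⊕1⊕0⊕0⊕1⊕1⊕1⊕1⊕0⊕1⊕0⊕0⊕1⊕1⊕1 = 0
Syndrome s16…s1 = 01111 → error at position 15.

01111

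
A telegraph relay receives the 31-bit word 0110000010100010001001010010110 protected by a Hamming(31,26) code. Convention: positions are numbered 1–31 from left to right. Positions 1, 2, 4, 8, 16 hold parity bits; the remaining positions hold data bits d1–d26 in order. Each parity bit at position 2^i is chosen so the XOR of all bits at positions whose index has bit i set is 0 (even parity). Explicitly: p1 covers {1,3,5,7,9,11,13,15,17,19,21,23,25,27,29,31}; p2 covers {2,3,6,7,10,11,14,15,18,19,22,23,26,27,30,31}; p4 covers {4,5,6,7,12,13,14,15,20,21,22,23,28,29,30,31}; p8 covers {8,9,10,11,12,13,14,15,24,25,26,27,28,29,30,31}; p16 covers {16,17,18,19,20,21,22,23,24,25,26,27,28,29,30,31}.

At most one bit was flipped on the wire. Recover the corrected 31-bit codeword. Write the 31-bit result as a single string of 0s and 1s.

s1 (pos 1,3,5,7,9,11,13,15,17,19,21,23,25,27,29,31): 0⊕1⊕0⊕0⊕1⊕1⊕0⊕1⊕0⊕1⊕0⊕0⊕0⊕1⊕1⊕0 = 1
s2 (pos 2,3,6,7,10,11,14,15,18,19,22,23,26,27,30,31): 1⊕1⊕0⊕0⊕0⊕1⊕0⊕1⊕0⊕1⊕1⊕0⊕0⊕1⊕1⊕0 = 0
s4 (pos 4,5,6,7,12,13,14,15,20,21,22,23,28,29,30,31): 0⊕0⊕0⊕0⊕0⊕0⊕0⊕1⊕0⊕0⊕1⊕0⊕0⊕1⊕1⊕0 = 0
s8 (pos 8,9,10,11,12,13,14,15,24,25,26,27,28,29,30,31): 0⊕1⊕0⊕1⊕0⊕0⊕0⊕1⊕1⊕0⊕0⊕1⊕0⊕1⊕1⊕0 = 1
s16 (pos 16,17,18,19,20,21,22,23,24,25,26,27,28,29,30,31): 0⊕0⊕0⊕1⊕0⊕0⊕1⊕0⊕1⊕0⊕0⊕1⊕0⊕1⊕1⊕0 = 0
Syndrome s16…s1 = 01001 → error at position 9.
Flip position 9: 0110000010100010001001010010110 → 0110000000100010001001010010110

0110000000100010001001010010110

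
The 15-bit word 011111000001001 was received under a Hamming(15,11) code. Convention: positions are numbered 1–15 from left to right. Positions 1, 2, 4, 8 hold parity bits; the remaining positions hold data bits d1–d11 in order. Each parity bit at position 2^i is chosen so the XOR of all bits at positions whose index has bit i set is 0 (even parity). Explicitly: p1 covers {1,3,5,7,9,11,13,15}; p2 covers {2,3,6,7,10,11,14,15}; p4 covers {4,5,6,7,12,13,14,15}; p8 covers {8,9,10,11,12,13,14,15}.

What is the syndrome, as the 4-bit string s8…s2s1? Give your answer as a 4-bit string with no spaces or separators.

0101

s1 (pos 1,3,5,7,9,11,13,15): 0⊕1⊕1⊕0⊕0⊕0⊕0⊕1 = 1
s2 (pos 2,3,6,7,10,11,14,15): 1⊕1⊕1⊕0⊕0⊕0⊕0⊕1 = 0
s4 (pos 4,5,6,7,12,13,14,15): 1⊕1⊕1⊕0⊕1⊕0⊕0⊕1 = 1
s8 (pos 8,9,10,11,12,13,14,15): 0⊕0⊕0⊕0⊕1⊕0⊕0⊕1 = 0
Syndrome s8…s1 = 0101 → error at position 5.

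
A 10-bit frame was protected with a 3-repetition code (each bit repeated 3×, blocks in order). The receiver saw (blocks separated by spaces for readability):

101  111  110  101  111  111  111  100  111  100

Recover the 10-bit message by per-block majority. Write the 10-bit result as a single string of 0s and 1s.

Block 1 (101): 2 ones → 1
Block 2 (111): 3 ones → 1
Block 3 (110): 2 ones → 1
Block 4 (101): 2 ones → 1
Block 5 (111): 3 ones → 1
Block 6 (111): 3 ones → 1
Block 7 (111): 3 ones → 1
Block 8 (100): 1 one → 0
Block 9 (111): 3 ones → 1
Block 10 (100): 1 one → 0

1111111010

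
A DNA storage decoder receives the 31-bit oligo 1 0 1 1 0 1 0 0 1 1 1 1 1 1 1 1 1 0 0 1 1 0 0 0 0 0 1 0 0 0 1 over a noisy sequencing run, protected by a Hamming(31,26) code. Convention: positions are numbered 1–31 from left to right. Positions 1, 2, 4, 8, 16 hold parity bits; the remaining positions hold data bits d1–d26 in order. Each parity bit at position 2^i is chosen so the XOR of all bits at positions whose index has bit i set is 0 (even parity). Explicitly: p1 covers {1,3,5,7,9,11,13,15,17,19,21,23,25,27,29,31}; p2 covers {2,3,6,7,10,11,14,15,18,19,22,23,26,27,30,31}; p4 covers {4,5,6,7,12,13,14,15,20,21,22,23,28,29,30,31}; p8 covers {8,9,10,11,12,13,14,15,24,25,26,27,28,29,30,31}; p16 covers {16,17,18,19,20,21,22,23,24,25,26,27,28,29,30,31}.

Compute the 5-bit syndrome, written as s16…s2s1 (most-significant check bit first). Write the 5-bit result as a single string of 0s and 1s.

s1 (pos 1,3,5,7,9,11,13,15,17,19,21,23,25,27,29,31): 1⊕1⊕0⊕0⊕1⊕1⊕1⊕1⊕1⊕0⊕1⊕0⊕0⊕1⊕0⊕1 = 0
s2 (pos 2,3,6,7,10,11,14,15,18,19,22,23,26,27,30,31): 0⊕1⊕1⊕0⊕1⊕1⊕1⊕1⊕0⊕0⊕0⊕0⊕0⊕1⊕0⊕1 = 0
s4 (pos 4,5,6,7,12,13,14,15,20,21,22,23,28,29,30,31): 1⊕0⊕1⊕0⊕1⊕1⊕1⊕1⊕1⊕1⊕0⊕0⊕0⊕0⊕0⊕1 = 1
s8 (pos 8,9,10,11,12,13,14,15,24,25,26,27,28,29,30,31): 0⊕1⊕1⊕1⊕1⊕1⊕1⊕1⊕0⊕0⊕0⊕1⊕0⊕0⊕0⊕1 = 1
s16 (pos 16,17,18,19,20,21,22,23,24,25,26,27,28,29,30,31): 1⊕1⊕0⊕0⊕1⊕1⊕0⊕0⊕0⊕0⊕0⊕1⊕0⊕0⊕0⊕1 = 0
Syndrome s16…s1 = 01100 → error at position 12.

01100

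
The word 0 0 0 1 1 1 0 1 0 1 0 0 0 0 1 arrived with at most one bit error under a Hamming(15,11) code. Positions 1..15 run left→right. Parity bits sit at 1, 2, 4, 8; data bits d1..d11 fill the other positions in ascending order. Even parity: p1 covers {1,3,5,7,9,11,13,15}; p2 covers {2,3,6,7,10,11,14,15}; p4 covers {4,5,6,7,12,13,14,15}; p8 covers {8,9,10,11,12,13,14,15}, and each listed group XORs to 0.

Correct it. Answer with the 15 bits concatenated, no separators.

s1 (pos 1,3,5,7,9,11,13,15): 0⊕0⊕1⊕0⊕0⊕0⊕0⊕1 = 0
s2 (pos 2,3,6,7,10,11,14,15): 0⊕0⊕1⊕0⊕1⊕0⊕0⊕1 = 1
s4 (pos 4,5,6,7,12,13,14,15): 1⊕1⊕1⊕0⊕0⊕0⊕0⊕1 = 0
s8 (pos 8,9,10,11,12,13,14,15): 1⊕0⊕1⊕0⊕0⊕0⊕0⊕1 = 1
Syndrome s8…s1 = 1010 → error at position 10.
Flip position 10: 000111010100001 → 000111010000001

000111010000001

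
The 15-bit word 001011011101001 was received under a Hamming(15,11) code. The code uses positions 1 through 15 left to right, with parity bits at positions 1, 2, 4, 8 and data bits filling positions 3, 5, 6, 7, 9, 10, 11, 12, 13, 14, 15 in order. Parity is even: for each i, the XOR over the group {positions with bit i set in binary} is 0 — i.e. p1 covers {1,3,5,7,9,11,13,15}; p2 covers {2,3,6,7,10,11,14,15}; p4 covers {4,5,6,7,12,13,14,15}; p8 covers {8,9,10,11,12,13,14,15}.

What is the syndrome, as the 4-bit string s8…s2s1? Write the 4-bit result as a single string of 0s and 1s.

s1 (pos 1,3,5,7,9,11,13,15): 0⊕1⊕1⊕0⊕1⊕0⊕0⊕1 = 0
s2 (pos 2,3,6,7,10,11,14,15): 0⊕1⊕1⊕0⊕1⊕0⊕0⊕1 = 0
s4 (pos 4,5,6,7,12,13,14,15): 0⊕1⊕1⊕0⊕1⊕0⊕0⊕1 = 0
s8 (pos 8,9,10,11,12,13,14,15): 1⊕1⊕1⊕0⊕1⊕0⊕0⊕1 = 1
Syndrome s8…s1 = 1000 → error at position 8.

1000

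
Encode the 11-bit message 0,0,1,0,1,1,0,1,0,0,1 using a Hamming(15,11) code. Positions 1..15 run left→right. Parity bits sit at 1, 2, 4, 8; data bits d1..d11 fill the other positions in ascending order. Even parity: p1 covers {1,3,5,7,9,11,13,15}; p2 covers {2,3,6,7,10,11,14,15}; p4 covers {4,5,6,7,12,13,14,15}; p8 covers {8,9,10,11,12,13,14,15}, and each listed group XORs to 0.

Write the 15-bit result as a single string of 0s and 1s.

Place data at non-parity positions: p1 p2 0 p4 0 1 0 p8 1 1 0 1 0 0 1
p1 (pos 1,3,5,7,9,11,13,15): XOR of data positions = 0⊕0⊕0⊕1⊕0⊕0⊕1 = 0
p2 (pos 2,3,6,7,10,11,14,15): XOR of data positions = 0⊕1⊕0⊕1⊕0⊕0⊕1 = 1
p4 (pos 4,5,6,7,12,13,14,15): XOR of data positions = 0⊕1⊕0⊕1⊕0⊕0⊕1 = 1
p8 (pos 8,9,10,11,12,13,14,15): XOR of data positions = 1⊕1⊕0⊕1⊕0⊕0⊕1 = 0
Codeword: 010101001101001

010101001101001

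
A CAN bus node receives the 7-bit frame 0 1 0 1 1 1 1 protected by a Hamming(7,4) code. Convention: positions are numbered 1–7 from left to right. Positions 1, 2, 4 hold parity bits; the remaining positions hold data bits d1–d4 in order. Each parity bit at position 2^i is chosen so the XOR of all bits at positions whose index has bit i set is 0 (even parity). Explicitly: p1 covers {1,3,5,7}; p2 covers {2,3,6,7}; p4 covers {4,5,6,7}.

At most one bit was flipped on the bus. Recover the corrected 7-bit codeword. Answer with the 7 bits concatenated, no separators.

s1 (pos 1,3,5,7): 0⊕0⊕1⊕1 = 0
s2 (pos 2,3,6,7): 1⊕0⊕1⊕1 = 1
s4 (pos 4,5,6,7): 1⊕1⊕1⊕1 = 0
Syndrome s4…s1 = 010 → error at position 2.
Flip position 2: 0101111 → 0001111

0001111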